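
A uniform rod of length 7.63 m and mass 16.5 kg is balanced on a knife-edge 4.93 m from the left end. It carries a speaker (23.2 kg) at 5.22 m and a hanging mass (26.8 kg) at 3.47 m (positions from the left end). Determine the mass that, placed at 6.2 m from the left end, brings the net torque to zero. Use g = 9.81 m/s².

Take moments about the knife-edge (at 4.93 m from the left end).
Beam weight: 16.5 × 9.81 = 161.9 N down at 3.815 m → arm 1.115 m, τ = 161.9 × 1.115 = 180.5 N·m counterclockwise.
Speaker: 23.2 × 9.81 = 227.6 N down at 5.22 m → arm 0.29 m, τ = 227.6 × 0.29 = 66 N·m clockwise.
Hanging mass: 26.8 × 9.81 = 262.9 N down at 3.47 m → arm 1.46 m, τ = 262.9 × 1.46 = 383.8 N·m counterclockwise.
Net moment of known loads = 498.3 N·m counterclockwise.
An unknown mass m at 6.2 m has arm 1.27 m; its moment is m·g·1.27 clockwise.
Balancing moments: m × 9.81 × 1.27 = 498.3, giving m = 498.3 / (9.81 × 1.27) = 40 kg.

m ≈ 40 kg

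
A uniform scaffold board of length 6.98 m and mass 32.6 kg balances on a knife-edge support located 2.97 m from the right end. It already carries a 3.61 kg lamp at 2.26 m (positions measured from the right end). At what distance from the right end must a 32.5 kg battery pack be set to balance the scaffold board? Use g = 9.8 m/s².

x ≈ 2.53 m from the right end

About the knife-edge support (at 2.97 m from the right end):
Beam weight: 32.6 × 9.8 = 319.5 N down at 3.49 m → arm 0.52 m, τ = 319.5 × 0.52 = 166.1 N·m counterclockwise.
Lamp: 3.61 × 9.8 = 35.38 N down at 2.26 m → arm 0.71 m, τ = 35.38 × 0.71 = 25.12 N·m clockwise.
Net moment of existing loads = 141 N·m counterclockwise.
The battery pack weighs 32.5 × 9.8 = 318.5 N and must supply an equal clockwise moment, so its lever arm about the knife-edge support is 141 / 318.5 = 0.443 m.
That puts it at 2.97 − 0.443 = 2.53 m from the right end.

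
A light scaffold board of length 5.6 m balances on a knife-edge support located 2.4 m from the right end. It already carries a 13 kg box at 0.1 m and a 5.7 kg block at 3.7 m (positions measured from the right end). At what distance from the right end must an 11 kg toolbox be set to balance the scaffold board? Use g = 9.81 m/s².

Sum moments about the knife-edge support (at 2.4 m from the right end) (the support reaction has zero arm there).
Box: 13 × 9.81 = 127.5 N down at 0.1 m → arm 2.3 m, τ = 127.5 × 2.3 = 293.2 N·m clockwise.
Block: 5.7 × 9.81 = 55.92 N down at 3.7 m → arm 1.3 m, τ = 55.92 × 1.3 = 72.7 N·m counterclockwise.
Net moment of existing loads = 220.5 N·m clockwise.
The toolbox weighs 11 × 9.81 = 107.9 N and must supply an equal counterclockwise moment, so its lever arm about the knife-edge support is 220.5 / 107.9 = 2.04 m.
That puts it at 2.4 + 2.04 = 4.44 m from the right end.

x ≈ 4.44 m from the right end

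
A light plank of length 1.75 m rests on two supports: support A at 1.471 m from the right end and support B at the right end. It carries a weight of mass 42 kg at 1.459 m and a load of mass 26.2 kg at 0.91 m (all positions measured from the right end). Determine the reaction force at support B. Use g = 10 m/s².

R_B ≈ 103 N

Sum moments about support A (its reaction then has zero moment arm).
Weight: 42 × 10 = 420 N down at 1.459 m → arm 0.012 m, τ = 420 × 0.012 = 5.04 N·m clockwise.
Load: 26.2 × 10 = 262 N down at 0.91 m → arm 0.561 m, τ = 262 × 0.561 = 147 N·m clockwise.
Net load moment about support A = 152 N·m clockwise.
Reaction R at support B is upward at 0 m, arm 1.471 m → moment R × 1.471 counterclockwise.
For rotational equilibrium, R × 1.471 = 152, so R = 103 N.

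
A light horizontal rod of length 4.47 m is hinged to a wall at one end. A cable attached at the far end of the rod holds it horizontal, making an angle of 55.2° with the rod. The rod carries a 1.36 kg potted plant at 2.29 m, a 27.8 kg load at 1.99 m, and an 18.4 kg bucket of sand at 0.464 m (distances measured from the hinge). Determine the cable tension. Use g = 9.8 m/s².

T ≈ 179 N

About the hinge:
Potted plant: 1.36 × 9.8 = 13.33 N down at 2.29 m → arm 2.29 m, τ = 13.33 × 2.29 = 30.53 N·m clockwise.
Load: 27.8 × 9.8 = 272.4 N down at 1.99 m → arm 1.99 m, τ = 272.4 × 1.99 = 542.1 N·m clockwise.
Bucket of sand: 18.4 × 9.8 = 180.3 N down at 0.464 m → arm 0.464 m, τ = 180.3 × 0.464 = 83.66 N·m clockwise.
Total clockwise load moment = 656.3 N·m.
The cable tension T acts at 4.47 m; only its component perpendicular to the rod, T sinθ, produces torque. sin 55.2° = 0.8211.
Balancing moments: T × 4.47 × 0.8211 = 656.3, giving T = 656.3 / 3.67 = 179 N.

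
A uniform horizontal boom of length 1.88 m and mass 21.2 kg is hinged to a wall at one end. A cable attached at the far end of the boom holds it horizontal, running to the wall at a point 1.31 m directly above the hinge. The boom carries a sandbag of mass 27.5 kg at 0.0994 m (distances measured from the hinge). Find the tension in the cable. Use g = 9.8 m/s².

Taking torques about the hinge:
Beam weight: 21.2 × 9.8 = 207.8 N down at 0.94 m → arm 0.94 m, τ = 207.8 × 0.94 = 195.3 N·m clockwise.
Sandbag: 27.5 × 9.8 = 269.5 N down at 0.0994 m → arm 0.0994 m, τ = 269.5 × 0.0994 = 26.79 N·m clockwise.
Total clockwise load moment = 222.1 N·m.
The cable tension T acts at 1.88 m; only its component perpendicular to the boom, T sinθ, produces torque. sinθ = h/√(h²+d²) = 1.31/√(1.31²+1.88²) = 0.5717.
Στ = 0 ⇒ T × 1.88 × 0.5717 = 222.1 ⇒ T = 222.1 / 1.075 = 207 N.

T ≈ 207 N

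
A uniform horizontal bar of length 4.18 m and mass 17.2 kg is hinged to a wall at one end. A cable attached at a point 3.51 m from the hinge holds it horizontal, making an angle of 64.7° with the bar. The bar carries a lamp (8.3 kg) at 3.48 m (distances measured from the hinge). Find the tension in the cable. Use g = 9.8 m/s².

T ≈ 200 N

Take moments about the hinge.
Beam weight: 17.2 × 9.8 = 168.6 N down at 2.09 m → arm 2.09 m, τ = 168.6 × 2.09 = 352.4 N·m clockwise.
Lamp: 8.3 × 9.8 = 81.34 N down at 3.48 m → arm 3.48 m, τ = 81.34 × 3.48 = 283.1 N·m clockwise.
Total clockwise load moment = 635.5 N·m.
The cable tension T acts at 3.51 m; only its component perpendicular to the bar, T sinθ, produces torque. sin 64.7° = 0.9041.
Balancing moments: T × 3.51 × 0.9041 = 635.5, giving T = 635.5 / 3.173 = 200 N.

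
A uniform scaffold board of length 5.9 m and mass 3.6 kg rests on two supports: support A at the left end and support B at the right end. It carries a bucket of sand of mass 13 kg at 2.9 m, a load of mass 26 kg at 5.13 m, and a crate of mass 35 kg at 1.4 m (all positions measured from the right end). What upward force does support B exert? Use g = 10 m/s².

Taking torques about support A:
Beam weight: 3.6 × 10 = 36 N down at 2.95 m → arm 2.95 m, τ = 36 × 2.95 = 106.2 N·m clockwise.
Bucket of sand: 13 × 10 = 130 N down at 2.9 m → arm 3 m, τ = 130 × 3 = 390 N·m clockwise.
Load: 26 × 10 = 260 N down at 5.13 m → arm 0.77 m, τ = 260 × 0.77 = 200.2 N·m clockwise.
Crate: 35 × 10 = 350 N down at 1.4 m → arm 4.5 m, τ = 350 × 4.5 = 1575 N·m clockwise.
Net load moment about support A = 2271 N·m clockwise.
Reaction R at support B is upward at 0 m, arm 5.9 m → moment R × 5.9 counterclockwise.
For rotational equilibrium, R × 5.9 = 2271, so R = 385 N.

R_B ≈ 385 N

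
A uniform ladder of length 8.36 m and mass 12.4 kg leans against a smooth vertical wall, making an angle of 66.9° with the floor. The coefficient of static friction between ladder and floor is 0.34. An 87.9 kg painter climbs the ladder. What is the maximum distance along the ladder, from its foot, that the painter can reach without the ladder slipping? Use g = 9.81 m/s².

d ≈ 7.01 m

Sum moments about the foot of the ladder (the floor normal and friction both act there and drop out).
Ladder weight 12.4×9.81 = 121.6 N acts at 4.18 m along the ladder; its horizontal arm is 4.18·cos66.9° = 1.64 m → τ = 199.4 N·m clockwise.
Painter weight 87.9×9.81 = 862.3 N at distance d → arm d·cos66.9° → τ = 862.3·d·0.3923 clockwise.
Wall normal N at the top has arm L sinθ = 7.69 m counterclockwise, so Στ = 0 gives N·7.69 = 199.4 + 338.3·d.
ΣFy = 0 ⇒ N_floor = 983.9 N, so the maximum friction is μ_s·N_floor = 0.34×983.9 = 334.5 N. ΣFx = 0 ⇒ N_wall = f, so at the slipping point N = 334.5 N.
Substituting: 334.5×7.69 = 199.4 + 338.3·d ⇒ d = (2572 − 199.4) / 338.3 = 7.01 m.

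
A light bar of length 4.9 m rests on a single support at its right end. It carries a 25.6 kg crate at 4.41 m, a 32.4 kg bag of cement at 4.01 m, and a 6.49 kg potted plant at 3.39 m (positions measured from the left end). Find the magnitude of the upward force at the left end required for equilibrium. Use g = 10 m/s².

F ≈ 104 N

Taking torques about the right end:
Crate: 25.6 × 10 = 256 N down at 4.41 m → arm 0.49 m, τ = 256 × 0.49 = 125.4 N·m counterclockwise.
Bag of cement: 32.4 × 10 = 324 N down at 4.01 m → arm 0.89 m, τ = 324 × 0.89 = 288.4 N·m counterclockwise.
Potted plant: 6.49 × 10 = 64.9 N down at 3.39 m → arm 1.51 m, τ = 64.9 × 1.51 = 98 N·m counterclockwise.
Net moment of the loads = 511.8 N·m counterclockwise.
The upward force F acts at the left end, arm 4.9 m, giving F × 4.9 clockwise.
Balancing moments: F × 4.9 = 511.8, giving F = 511.8 / 4.9 = 104 N.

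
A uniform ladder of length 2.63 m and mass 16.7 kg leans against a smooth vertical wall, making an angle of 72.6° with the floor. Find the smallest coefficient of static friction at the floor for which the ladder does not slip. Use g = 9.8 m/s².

μ_min ≈ 0.157

Take moments about the foot of the ladder.
Ladder weight 16.7×9.8 = 163.7 N acts at 1.315 m along the ladder; its horizontal arm is 1.315·cos72.6° = 0.3932 m → τ = 64.37 N·m clockwise.
Wall normal N acts horizontally at the top; its moment arm is the height L sinθ = 2.63·sin72.6° = 2.51 m, counterclockwise.
For rotational equilibrium, N × 2.51 = 64.37, so N = 25.65 N.
ΣFx = 0 ⇒ f = N_wall = 25.65 N. ΣFy = 0 ⇒ N_floor = 163.7 N.
μ_min = f / N_floor = 25.65 / 163.7 = 0.157.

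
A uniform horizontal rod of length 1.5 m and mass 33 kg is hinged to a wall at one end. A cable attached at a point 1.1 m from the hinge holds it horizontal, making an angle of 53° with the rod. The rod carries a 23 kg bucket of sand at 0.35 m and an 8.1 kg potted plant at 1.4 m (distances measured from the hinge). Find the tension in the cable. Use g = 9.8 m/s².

T ≈ 492 N

Choose the hinge as the axis so the unknown hinge reaction has zero arm there.
Beam weight: 33 × 9.8 = 323.4 N down at 0.75 m → arm 0.75 m, τ = 323.4 × 0.75 = 242.5 N·m clockwise.
Bucket of sand: 23 × 9.8 = 225.4 N down at 0.35 m → arm 0.35 m, τ = 225.4 × 0.35 = 78.89 N·m clockwise.
Potted plant: 8.1 × 9.8 = 79.38 N down at 1.4 m → arm 1.4 m, τ = 79.38 × 1.4 = 111.1 N·m clockwise.
Total clockwise load moment = 432.5 N·m.
The cable tension T acts at 1.1 m; only its component perpendicular to the rod, T sinθ, produces torque. sin 53° = 0.7986.
Setting net torque to zero: T × 1.1 × 0.7986 = 432.5 → T = 432.5 / 0.8785 = 492 N.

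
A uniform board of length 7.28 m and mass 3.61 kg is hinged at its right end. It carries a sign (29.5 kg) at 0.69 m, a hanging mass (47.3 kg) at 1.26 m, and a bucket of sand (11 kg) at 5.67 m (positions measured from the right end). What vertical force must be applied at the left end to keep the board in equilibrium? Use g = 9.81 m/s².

Take moments about the right end.
Beam weight: 3.61 × 9.81 = 35.41 N down at 3.64 m → arm 3.64 m, τ = 35.41 × 3.64 = 128.9 N·m counterclockwise.
Sign: 29.5 × 9.81 = 289.4 N down at 0.69 m → arm 0.69 m, τ = 289.4 × 0.69 = 199.7 N·m counterclockwise.
Hanging mass: 47.3 × 9.81 = 464 N down at 1.26 m → arm 1.26 m, τ = 464 × 1.26 = 584.6 N·m counterclockwise.
Bucket of sand: 11 × 9.81 = 107.9 N down at 5.67 m → arm 5.67 m, τ = 107.9 × 5.67 = 611.8 N·m counterclockwise.
Net moment of the loads = 1525 N·m counterclockwise.
The upward force F acts at the left end, arm 7.28 m, giving F × 7.28 clockwise.
Setting net torque to zero: F × 7.28 = 1525 → F = 1525 / 7.28 = 209 N.

F ≈ 209 N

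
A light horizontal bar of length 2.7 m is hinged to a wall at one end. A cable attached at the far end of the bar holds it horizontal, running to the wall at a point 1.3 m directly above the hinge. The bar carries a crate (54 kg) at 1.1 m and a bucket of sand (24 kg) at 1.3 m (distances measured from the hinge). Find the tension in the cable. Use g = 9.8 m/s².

Sum moments about the hinge (the unknown hinge reaction has zero arm there).
Crate: 54 × 9.8 = 529.2 N down at 1.1 m → arm 1.1 m, τ = 529.2 × 1.1 = 582.1 N·m clockwise.
Bucket of sand: 24 × 9.8 = 235.2 N down at 1.3 m → arm 1.3 m, τ = 235.2 × 1.3 = 305.8 N·m clockwise.
Total clockwise load moment = 887.9 N·m.
The cable tension T acts at 2.7 m; only its component perpendicular to the bar, T sinθ, produces torque. sinθ = h/√(h²+d²) = 1.3/√(1.3²+2.7²) = 0.4338.
Setting net torque to zero: T × 2.7 × 0.4338 = 887.9 → T = 887.9 / 1.171 = 758 N.

T ≈ 758 N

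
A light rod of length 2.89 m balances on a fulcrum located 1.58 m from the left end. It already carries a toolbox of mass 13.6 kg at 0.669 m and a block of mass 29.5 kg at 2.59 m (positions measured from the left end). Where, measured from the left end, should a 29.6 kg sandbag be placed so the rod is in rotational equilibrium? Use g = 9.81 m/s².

About the fulcrum (at 1.58 m from the left end):
Toolbox: 13.6 × 9.81 = 133.4 N down at 0.669 m → arm 0.911 m, τ = 133.4 × 0.911 = 121.5 N·m counterclockwise.
Block: 29.5 × 9.81 = 289.4 N down at 2.59 m → arm 1.01 m, τ = 289.4 × 1.01 = 292.3 N·m clockwise.
Net moment of existing loads = 170.8 N·m clockwise.
The sandbag weighs 29.6 × 9.81 = 290.4 N and must supply an equal counterclockwise moment, so its lever arm about the fulcrum is 170.8 / 290.4 = 0.588 m.
That puts it at 1.58 − 0.588 = 0.992 m from the left end.

x ≈ 0.992 m from the left end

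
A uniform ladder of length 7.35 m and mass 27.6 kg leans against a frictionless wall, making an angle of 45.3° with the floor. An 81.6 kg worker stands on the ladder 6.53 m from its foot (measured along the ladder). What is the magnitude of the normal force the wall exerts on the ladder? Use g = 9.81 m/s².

Take moments about the foot of the ladder.
Ladder weight 27.6×9.81 = 270.8 N acts at 3.675 m along the ladder; its horizontal arm is 3.675·cos45.3° = 2.585 m → τ = 700 N·m clockwise.
Worker: 81.6×9.81 = 800.5 N at 6.53 m → arm 4.593 m → τ = 3677 N·m clockwise.
Wall normal N acts horizontally at the top; its moment arm is the height L sinθ = 7.35·sin45.3° = 5.224 m, counterclockwise.
Στ = 0 ⇒ N × 5.224 = 4377 ⇒ N = 838 N.

N_wall ≈ 838 N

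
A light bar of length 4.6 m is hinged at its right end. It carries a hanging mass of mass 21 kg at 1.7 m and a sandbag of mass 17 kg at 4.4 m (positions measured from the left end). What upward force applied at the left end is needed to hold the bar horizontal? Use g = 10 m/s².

Taking torques about the right end:
Hanging mass: 21 × 10 = 210 N down at 1.7 m → arm 2.9 m, τ = 210 × 2.9 = 609 N·m counterclockwise.
Sandbag: 17 × 10 = 170 N down at 4.4 m → arm 0.2 m, τ = 170 × 0.2 = 34 N·m counterclockwise.
Net moment of the loads = 643 N·m counterclockwise.
The upward force F acts at the left end, arm 4.6 m, giving F × 4.6 clockwise.
Στ = 0 ⇒ F × 4.6 = 643 ⇒ F = 643 / 4.6 = 140 N.

F ≈ 140 N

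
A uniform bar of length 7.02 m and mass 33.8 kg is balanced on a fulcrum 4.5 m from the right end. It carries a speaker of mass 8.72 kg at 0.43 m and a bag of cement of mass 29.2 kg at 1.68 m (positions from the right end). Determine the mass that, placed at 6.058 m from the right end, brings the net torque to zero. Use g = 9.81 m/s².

Choose the fulcrum (at 4.5 m from the right end) as the axis so the support reaction has zero arm there.
Beam weight: 33.8 × 9.81 = 331.6 N down at 3.51 m → arm 0.99 m, τ = 331.6 × 0.99 = 328.3 N·m clockwise.
Speaker: 8.72 × 9.81 = 85.54 N down at 0.43 m → arm 4.07 m, τ = 85.54 × 4.07 = 348.1 N·m clockwise.
Bag of cement: 29.2 × 9.81 = 286.5 N down at 1.68 m → arm 2.82 m, τ = 286.5 × 2.82 = 807.9 N·m clockwise.
Net moment of known loads = 1484 N·m clockwise.
An unknown mass m at 6.058 m has arm 1.558 m; its moment is m·g·1.558 counterclockwise.
Setting net torque to zero: m × 9.81 × 1.558 = 1484 → m = 1484 / (9.81 × 1.558) = 97.1 kg.

m ≈ 97.1 kg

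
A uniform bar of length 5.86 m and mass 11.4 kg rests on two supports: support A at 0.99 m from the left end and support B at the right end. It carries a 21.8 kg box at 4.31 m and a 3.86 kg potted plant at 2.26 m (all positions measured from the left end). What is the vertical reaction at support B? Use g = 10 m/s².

Take moments about support A.
Beam weight: 11.4 × 10 = 114 N down at 2.93 m → arm 1.94 m, τ = 114 × 1.94 = 221.2 N·m clockwise.
Box: 21.8 × 10 = 218 N down at 4.31 m → arm 3.32 m, τ = 218 × 3.32 = 723.8 N·m clockwise.
Potted plant: 3.86 × 10 = 38.6 N down at 2.26 m → arm 1.27 m, τ = 38.6 × 1.27 = 49.02 N·m clockwise.
Net load moment about support A = 994 N·m clockwise.
Reaction R at support B is upward at 5.86 m, arm 4.87 m → moment R × 4.87 counterclockwise.
For rotational equilibrium, R × 4.87 = 994, so R = 204 N.

R_B ≈ 204 N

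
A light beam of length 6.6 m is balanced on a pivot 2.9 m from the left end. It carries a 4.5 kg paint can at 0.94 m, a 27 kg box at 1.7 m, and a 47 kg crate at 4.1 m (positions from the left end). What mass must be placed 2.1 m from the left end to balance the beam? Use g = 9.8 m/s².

m ≈ 19 kg

Taking torques about the pivot (at 2.9 m from the left end):
Paint can: 4.5 × 9.8 = 44.1 N down at 0.94 m → arm 1.96 m, τ = 44.1 × 1.96 = 86.44 N·m counterclockwise.
Box: 27 × 9.8 = 264.6 N down at 1.7 m → arm 1.2 m, τ = 264.6 × 1.2 = 317.5 N·m counterclockwise.
Crate: 47 × 9.8 = 460.6 N down at 4.1 m → arm 1.2 m, τ = 460.6 × 1.2 = 552.7 N·m clockwise.
Net moment of known loads = 148.8 N·m clockwise.
An unknown mass m at 2.1 m has arm 0.8 m; its moment is m·g·0.8 counterclockwise.
Balancing moments: m × 9.8 × 0.8 = 148.8, giving m = 148.8 / (9.8 × 0.8) = 19 kg.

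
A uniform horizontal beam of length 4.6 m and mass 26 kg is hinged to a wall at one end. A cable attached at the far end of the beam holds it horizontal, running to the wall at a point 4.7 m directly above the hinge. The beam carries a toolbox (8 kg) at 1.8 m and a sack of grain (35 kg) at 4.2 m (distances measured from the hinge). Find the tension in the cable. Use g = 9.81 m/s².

T ≈ 660 N

Taking torques about the hinge:
Beam weight: 26 × 9.81 = 255.1 N down at 2.3 m → arm 2.3 m, τ = 255.1 × 2.3 = 586.7 N·m clockwise.
Toolbox: 8 × 9.81 = 78.48 N down at 1.8 m → arm 1.8 m, τ = 78.48 × 1.8 = 141.3 N·m clockwise.
Sack of grain: 35 × 9.81 = 343.4 N down at 4.2 m → arm 4.2 m, τ = 343.4 × 4.2 = 1442 N·m clockwise.
Total clockwise load moment = 2170 N·m.
The cable tension T acts at 4.6 m; only its component perpendicular to the beam, T sinθ, produces torque. sinθ = h/√(h²+d²) = 4.7/√(4.7²+4.6²) = 0.7147.
For rotational equilibrium, T × 4.6 × 0.7147 = 2170, so T = 2170 / 3.288 = 660 N.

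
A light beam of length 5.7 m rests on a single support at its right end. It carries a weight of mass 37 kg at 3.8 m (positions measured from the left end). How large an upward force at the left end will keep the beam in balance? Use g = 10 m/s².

About the right end:
Weight: 37 × 10 = 370 N down at 3.8 m → arm 1.9 m, τ = 370 × 1.9 = 703 N·m counterclockwise.
Net moment of the loads = 703 N·m counterclockwise.
The upward force F acts at the left end, arm 5.7 m, giving F × 5.7 clockwise.
Balancing moments: F × 5.7 = 703, giving F = 703 / 5.7 = 123 N.

F ≈ 123 N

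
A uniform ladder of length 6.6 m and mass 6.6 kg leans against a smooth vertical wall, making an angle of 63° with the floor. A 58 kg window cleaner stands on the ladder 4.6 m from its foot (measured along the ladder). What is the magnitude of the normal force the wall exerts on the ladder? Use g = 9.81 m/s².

Choose the foot of the ladder as the axis so the floor normal and friction both act there and drop out.
Ladder weight 6.6×9.81 = 64.75 N acts at 3.3 m along the ladder; its horizontal arm is 3.3·cos63° = 1.498 m → τ = 97 N·m clockwise.
Window cleaner: 58×9.81 = 569 N at 4.6 m → arm 2.088 m → τ = 1188 N·m clockwise.
Wall normal N acts horizontally at the top; its moment arm is the height L sinθ = 6.6·sin63° = 5.881 m, counterclockwise.
Setting net torque to zero: N × 5.881 = 1285 → N = 219 N.

N_wall ≈ 219 N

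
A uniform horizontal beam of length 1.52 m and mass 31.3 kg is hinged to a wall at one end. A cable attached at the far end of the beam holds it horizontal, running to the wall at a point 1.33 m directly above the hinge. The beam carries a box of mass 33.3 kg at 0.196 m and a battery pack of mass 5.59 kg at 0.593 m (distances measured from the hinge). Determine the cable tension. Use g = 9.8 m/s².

About the hinge:
Beam weight: 31.3 × 9.8 = 306.7 N down at 0.76 m → arm 0.76 m, τ = 306.7 × 0.76 = 233.1 N·m clockwise.
Box: 33.3 × 9.8 = 326.3 N down at 0.196 m → arm 0.196 m, τ = 326.3 × 0.196 = 63.95 N·m clockwise.
Battery pack: 5.59 × 9.8 = 54.78 N down at 0.593 m → arm 0.593 m, τ = 54.78 × 0.593 = 32.48 N·m clockwise.
Total clockwise load moment = 329.5 N·m.
The cable tension T acts at 1.52 m; only its component perpendicular to the beam, T sinθ, produces torque. sinθ = h/√(h²+d²) = 1.33/√(1.33²+1.52²) = 0.6585.
For rotational equilibrium, T × 1.52 × 0.6585 = 329.5, so T = 329.5 / 1.001 = 329 N.

T ≈ 329 N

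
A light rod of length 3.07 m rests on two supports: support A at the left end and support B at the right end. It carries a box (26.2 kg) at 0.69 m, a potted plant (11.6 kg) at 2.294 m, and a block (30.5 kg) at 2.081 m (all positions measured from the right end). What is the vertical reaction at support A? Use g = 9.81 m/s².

R_A ≈ 346 N

Sum moments about support B (its reaction then has zero moment arm).
Box: 26.2 × 9.81 = 257 N down at 0.69 m → arm 0.69 m, τ = 257 × 0.69 = 177.3 N·m counterclockwise.
Potted plant: 11.6 × 9.81 = 113.8 N down at 2.294 m → arm 2.294 m, τ = 113.8 × 2.294 = 261.1 N·m counterclockwise.
Block: 30.5 × 9.81 = 299.2 N down at 2.081 m → arm 2.081 m, τ = 299.2 × 2.081 = 622.6 N·m counterclockwise.
Net load moment about support B = 1061 N·m counterclockwise.
Reaction R at support A is upward at 3.07 m, arm 3.07 m → moment R × 3.07 clockwise.
Στ = 0 ⇒ R × 3.07 = 1061 ⇒ R = 346 N.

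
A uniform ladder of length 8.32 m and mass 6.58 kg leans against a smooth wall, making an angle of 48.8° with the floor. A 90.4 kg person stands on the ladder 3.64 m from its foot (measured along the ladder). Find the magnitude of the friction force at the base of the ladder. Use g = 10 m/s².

About the foot of the ladder:
Ladder weight 6.58×10 = 65.8 N acts at 4.16 m along the ladder; its horizontal arm is 4.16·cos48.8° = 2.74 m → τ = 180.3 N·m clockwise.
Person: 90.4×10 = 904 N at 3.64 m → arm 2.398 m → τ = 2168 N·m clockwise.
Wall normal N acts horizontally at the top; its moment arm is the height L sinθ = 8.32·sin48.8° = 6.26 m, counterclockwise.
Setting net torque to zero: N × 6.26 = 2348 → N = 375 N.
ΣFx = 0: friction at the foot balances the wall's push, so f = N_wall = 375 N.

f ≈ 375 N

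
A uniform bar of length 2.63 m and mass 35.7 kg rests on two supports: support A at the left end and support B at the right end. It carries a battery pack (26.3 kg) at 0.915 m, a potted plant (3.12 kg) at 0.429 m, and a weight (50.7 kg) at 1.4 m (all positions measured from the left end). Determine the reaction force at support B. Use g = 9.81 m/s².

Sum moments about support A (its reaction then has zero moment arm).
Beam weight: 35.7 × 9.81 = 350.2 N down at 1.315 m → arm 1.315 m, τ = 350.2 × 1.315 = 460.5 N·m clockwise.
Battery pack: 26.3 × 9.81 = 258 N down at 0.915 m → arm 0.915 m, τ = 258 × 0.915 = 236.1 N·m clockwise.
Potted plant: 3.12 × 9.81 = 30.61 N down at 0.429 m → arm 0.429 m, τ = 30.61 × 0.429 = 13.13 N·m clockwise.
Weight: 50.7 × 9.81 = 497.4 N down at 1.4 m → arm 1.4 m, τ = 497.4 × 1.4 = 696.4 N·m clockwise.
Net load moment about support A = 1406 N·m clockwise.
Reaction R at support B is upward at 2.63 m, arm 2.63 m → moment R × 2.63 counterclockwise.
For rotational equilibrium, R × 2.63 = 1406, so R = 535 N.

R_B ≈ 535 N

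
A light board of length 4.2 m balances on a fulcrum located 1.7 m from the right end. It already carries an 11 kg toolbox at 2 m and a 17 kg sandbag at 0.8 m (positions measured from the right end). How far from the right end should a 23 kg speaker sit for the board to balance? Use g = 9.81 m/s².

x ≈ 2.22 m from the right end

Taking torques about the fulcrum (at 1.7 m from the right end):
Toolbox: 11 × 9.81 = 107.9 N down at 2 m → arm 0.3 m, τ = 107.9 × 0.3 = 32.37 N·m counterclockwise.
Sandbag: 17 × 9.81 = 166.8 N down at 0.8 m → arm 0.9 m, τ = 166.8 × 0.9 = 150.1 N·m clockwise.
Net moment of existing loads = 117.7 N·m clockwise.
The speaker weighs 23 × 9.81 = 225.6 N and must supply an equal counterclockwise moment, so its lever arm about the fulcrum is 117.7 / 225.6 = 0.522 m.
That puts it at 1.7 + 0.522 = 2.22 m from the right end.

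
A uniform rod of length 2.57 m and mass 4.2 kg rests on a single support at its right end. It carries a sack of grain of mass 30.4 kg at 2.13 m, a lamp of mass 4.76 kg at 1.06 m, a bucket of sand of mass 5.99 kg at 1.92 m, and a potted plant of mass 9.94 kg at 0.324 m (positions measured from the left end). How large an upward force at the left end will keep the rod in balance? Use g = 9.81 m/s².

F ≈ 199 N

About the right end:
Beam weight: 4.2 × 9.81 = 41.2 N down at 1.285 m → arm 1.285 m, τ = 41.2 × 1.285 = 52.94 N·m counterclockwise.
Sack of grain: 30.4 × 9.81 = 298.2 N down at 2.13 m → arm 0.44 m, τ = 298.2 × 0.44 = 131.2 N·m counterclockwise.
Lamp: 4.76 × 9.81 = 46.7 N down at 1.06 m → arm 1.51 m, τ = 46.7 × 1.51 = 70.52 N·m counterclockwise.
Bucket of sand: 5.99 × 9.81 = 58.76 N down at 1.92 m → arm 0.65 m, τ = 58.76 × 0.65 = 38.19 N·m counterclockwise.
Potted plant: 9.94 × 9.81 = 97.51 N down at 0.324 m → arm 2.246 m, τ = 97.51 × 2.246 = 219 N·m counterclockwise.
Net moment of the loads = 511.8 N·m counterclockwise.
The upward force F acts at the left end, arm 2.57 m, giving F × 2.57 clockwise.
For rotational equilibrium, F × 2.57 = 511.8, so F = 511.8 / 2.57 = 199 N.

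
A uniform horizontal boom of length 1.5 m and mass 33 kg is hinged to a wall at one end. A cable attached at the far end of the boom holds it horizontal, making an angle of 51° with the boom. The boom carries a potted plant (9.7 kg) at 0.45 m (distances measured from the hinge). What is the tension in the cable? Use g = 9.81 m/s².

T ≈ 245 N

Take moments about the hinge.
Beam weight: 33 × 9.81 = 323.7 N down at 0.75 m → arm 0.75 m, τ = 323.7 × 0.75 = 242.8 N·m clockwise.
Potted plant: 9.7 × 9.81 = 95.16 N down at 0.45 m → arm 0.45 m, τ = 95.16 × 0.45 = 42.82 N·m clockwise.
Total clockwise load moment = 285.6 N·m.
The cable tension T acts at 1.5 m; only its component perpendicular to the boom, T sinθ, produces torque. sin 51° = 0.7771.
Balancing moments: T × 1.5 × 0.7771 = 285.6, giving T = 285.6 / 1.166 = 245 N.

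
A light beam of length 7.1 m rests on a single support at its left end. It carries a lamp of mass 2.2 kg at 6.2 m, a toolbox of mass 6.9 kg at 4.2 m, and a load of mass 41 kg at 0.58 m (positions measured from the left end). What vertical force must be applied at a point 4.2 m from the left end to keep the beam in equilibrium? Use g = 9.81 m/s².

Taking torques about the left end:
Lamp: 2.2 × 9.81 = 21.58 N down at 6.2 m → arm 6.2 m, τ = 21.58 × 6.2 = 133.8 N·m clockwise.
Toolbox: 6.9 × 9.81 = 67.69 N down at 4.2 m → arm 4.2 m, τ = 67.69 × 4.2 = 284.3 N·m clockwise.
Load: 41 × 9.81 = 402.2 N down at 0.58 m → arm 0.58 m, τ = 402.2 × 0.58 = 233.3 N·m clockwise.
Net moment of the loads = 651.4 N·m clockwise.
The upward force F acts at a point 4.2 m from the left end, arm 4.2 m, giving F × 4.2 counterclockwise.
Balancing moments: F × 4.2 = 651.4, giving F = 651.4 / 4.2 = 155 N.

F ≈ 155 N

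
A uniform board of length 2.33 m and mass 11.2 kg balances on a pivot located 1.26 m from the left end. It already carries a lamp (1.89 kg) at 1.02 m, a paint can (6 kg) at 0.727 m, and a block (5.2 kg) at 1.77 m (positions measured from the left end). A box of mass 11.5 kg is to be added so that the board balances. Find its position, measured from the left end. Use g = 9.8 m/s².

x ≈ 1.44 m from the left end

Sum moments about the pivot (at 1.26 m from the left end) (the support reaction has zero arm there).
Beam weight: 11.2 × 9.8 = 109.8 N down at 1.165 m → arm 0.095 m, τ = 109.8 × 0.095 = 10.43 N·m counterclockwise.
Lamp: 1.89 × 9.8 = 18.52 N down at 1.02 m → arm 0.24 m, τ = 18.52 × 0.24 = 4.445 N·m counterclockwise.
Paint can: 6 × 9.8 = 58.8 N down at 0.727 m → arm 0.533 m, τ = 58.8 × 0.533 = 31.34 N·m counterclockwise.
Block: 5.2 × 9.8 = 50.96 N down at 1.77 m → arm 0.51 m, τ = 50.96 × 0.51 = 25.99 N·m clockwise.
Net moment of existing loads = 20.23 N·m counterclockwise.
The box weighs 11.5 × 9.8 = 112.7 N and must supply an equal clockwise moment, so its lever arm about the pivot is 20.23 / 112.7 = 0.18 m.
That puts it at 1.26 + 0.18 = 1.44 m from the left end.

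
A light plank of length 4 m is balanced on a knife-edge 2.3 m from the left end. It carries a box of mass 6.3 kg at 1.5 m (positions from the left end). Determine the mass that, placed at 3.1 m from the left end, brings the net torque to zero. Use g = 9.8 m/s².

Choose the knife-edge (at 2.3 m from the left end) as the axis so the support reaction has zero arm there.
Box: 6.3 × 9.8 = 61.74 N down at 1.5 m → arm 0.8 m, τ = 61.74 × 0.8 = 49.39 N·m counterclockwise.
Net moment of known loads = 49.39 N·m counterclockwise.
An unknown mass m at 3.1 m has arm 0.8 m; its moment is m·g·0.8 clockwise.
Balancing moments: m × 9.8 × 0.8 = 49.39, giving m = 49.39 / (9.8 × 0.8) = 6.3 kg.

m ≈ 6.3 kg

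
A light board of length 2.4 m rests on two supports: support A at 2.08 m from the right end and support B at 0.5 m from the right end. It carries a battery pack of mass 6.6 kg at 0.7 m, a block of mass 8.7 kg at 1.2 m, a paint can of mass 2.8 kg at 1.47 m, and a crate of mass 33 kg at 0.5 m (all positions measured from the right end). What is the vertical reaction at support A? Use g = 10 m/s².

R_A ≈ 64.1 N

Take moments about support B.
Battery pack: 6.6 × 10 = 66 N down at 0.7 m → arm 0.2 m, τ = 66 × 0.2 = 13.2 N·m counterclockwise.
Block: 8.7 × 10 = 87 N down at 1.2 m → arm 0.7 m, τ = 87 × 0.7 = 60.9 N·m counterclockwise.
Paint can: 2.8 × 10 = 28 N down at 1.47 m → arm 0.97 m, τ = 28 × 0.97 = 27.16 N·m counterclockwise.
Crate: acts at the support B, moment arm 0 → no torque.
Net load moment about support B = 101.3 N·m counterclockwise.
Reaction R at support A is upward at 2.08 m, arm 1.58 m → moment R × 1.58 clockwise.
Setting net torque to zero: R × 1.58 = 101.3 → R = 64.1 N.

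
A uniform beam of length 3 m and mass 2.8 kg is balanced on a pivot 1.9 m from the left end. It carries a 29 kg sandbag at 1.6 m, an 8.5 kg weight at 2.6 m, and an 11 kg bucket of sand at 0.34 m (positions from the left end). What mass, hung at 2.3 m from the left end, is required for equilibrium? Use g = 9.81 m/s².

Taking torques about the pivot (at 1.9 m from the left end):
Beam weight: 2.8 × 9.81 = 27.47 N down at 1.5 m → arm 0.4 m, τ = 27.47 × 0.4 = 10.99 N·m counterclockwise.
Sandbag: 29 × 9.81 = 284.5 N down at 1.6 m → arm 0.3 m, τ = 284.5 × 0.3 = 85.35 N·m counterclockwise.
Weight: 8.5 × 9.81 = 83.39 N down at 2.6 m → arm 0.7 m, τ = 83.39 × 0.7 = 58.37 N·m clockwise.
Bucket of sand: 11 × 9.81 = 107.9 N down at 0.34 m → arm 1.56 m, τ = 107.9 × 1.56 = 168.3 N·m counterclockwise.
Net moment of known loads = 206.3 N·m counterclockwise.
An unknown mass m at 2.3 m has arm 0.4 m; its moment is m·g·0.4 clockwise.
Setting net torque to zero: m × 9.81 × 0.4 = 206.3 → m = 206.3 / (9.81 × 0.4) = 52.6 kg.

m ≈ 52.6 kg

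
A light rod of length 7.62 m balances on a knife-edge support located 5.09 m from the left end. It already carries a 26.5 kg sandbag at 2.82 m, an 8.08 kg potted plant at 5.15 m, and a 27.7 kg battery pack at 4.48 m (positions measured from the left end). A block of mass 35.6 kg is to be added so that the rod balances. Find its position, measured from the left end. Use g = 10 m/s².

x ≈ 7.24 m from the left end

Taking torques about the knife-edge support (at 5.09 m from the left end):
Sandbag: 26.5 × 10 = 265 N down at 2.82 m → arm 2.27 m, τ = 265 × 2.27 = 601.5 N·m counterclockwise.
Potted plant: 8.08 × 10 = 80.8 N down at 5.15 m → arm 0.06 m, τ = 80.8 × 0.06 = 4.848 N·m clockwise.
Battery pack: 27.7 × 10 = 277 N down at 4.48 m → arm 0.61 m, τ = 277 × 0.61 = 169 N·m counterclockwise.
Net moment of existing loads = 765.7 N·m counterclockwise.
The block weighs 35.6 × 10 = 356 N and must supply an equal clockwise moment, so its lever arm about the knife-edge support is 765.7 / 356 = 2.15 m.
That puts it at 5.09 + 2.15 = 7.24 m from the left end.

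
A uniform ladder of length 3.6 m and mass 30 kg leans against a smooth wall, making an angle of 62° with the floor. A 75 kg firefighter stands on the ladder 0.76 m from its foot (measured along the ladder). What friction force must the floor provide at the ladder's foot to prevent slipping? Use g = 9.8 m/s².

f ≈ 161 N

Take moments about the foot of the ladder.
Ladder weight 30×9.8 = 294 N acts at 1.8 m along the ladder; its horizontal arm is 1.8·cos62° = 0.845 m → τ = 248.4 N·m clockwise.
Firefighter: 75×9.8 = 735 N at 0.76 m → arm 0.3568 m → τ = 262.2 N·m clockwise.
Wall normal N acts horizontally at the top; its moment arm is the height L sinθ = 3.6·sin62° = 3.179 m, counterclockwise.
Balancing moments: N × 3.179 = 510.6, giving N = 161 N.
ΣFx = 0: friction at the foot balances the wall's push, so f = N_wall = 161 N.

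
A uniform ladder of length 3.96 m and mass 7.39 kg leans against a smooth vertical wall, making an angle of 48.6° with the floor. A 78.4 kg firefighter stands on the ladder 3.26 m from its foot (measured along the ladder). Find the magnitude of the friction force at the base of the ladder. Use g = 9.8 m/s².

f ≈ 590 N

About the foot of the ladder:
Ladder weight 7.39×9.8 = 72.42 N acts at 1.98 m along the ladder; its horizontal arm is 1.98·cos48.6° = 1.309 m → τ = 94.8 N·m clockwise.
Firefighter: 78.4×9.8 = 768.3 N at 3.26 m → arm 2.156 m → τ = 1656 N·m clockwise.
Wall normal N acts horizontally at the top; its moment arm is the height L sinθ = 3.96·sin48.6° = 2.97 m, counterclockwise.
For rotational equilibrium, N × 2.97 = 1751, so N = 590 N.
ΣFx = 0: friction at the foot balances the wall's push, so f = N_wall = 590 N.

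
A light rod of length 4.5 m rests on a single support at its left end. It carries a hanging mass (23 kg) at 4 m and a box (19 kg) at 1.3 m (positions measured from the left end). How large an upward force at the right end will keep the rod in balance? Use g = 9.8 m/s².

F ≈ 254 N

About the left end:
Hanging mass: 23 × 9.8 = 225.4 N down at 4 m → arm 4 m, τ = 225.4 × 4 = 901.6 N·m clockwise.
Box: 19 × 9.8 = 186.2 N down at 1.3 m → arm 1.3 m, τ = 186.2 × 1.3 = 242.1 N·m clockwise.
Net moment of the loads = 1144 N·m clockwise.
The upward force F acts at the right end, arm 4.5 m, giving F × 4.5 counterclockwise.
Στ = 0 ⇒ F × 4.5 = 1144 ⇒ F = 1144 / 4.5 = 254 N.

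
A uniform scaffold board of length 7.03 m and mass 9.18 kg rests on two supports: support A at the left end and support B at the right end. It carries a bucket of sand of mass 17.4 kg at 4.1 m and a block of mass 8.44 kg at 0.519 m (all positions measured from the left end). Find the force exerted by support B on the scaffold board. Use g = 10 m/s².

R_B ≈ 154 N

Take moments about support A.
Beam weight: 9.18 × 10 = 91.8 N down at 3.515 m → arm 3.515 m, τ = 91.8 × 3.515 = 322.7 N·m clockwise.
Bucket of sand: 17.4 × 10 = 174 N down at 4.1 m → arm 4.1 m, τ = 174 × 4.1 = 713.4 N·m clockwise.
Block: 8.44 × 10 = 84.4 N down at 0.519 m → arm 0.519 m, τ = 84.4 × 0.519 = 43.8 N·m clockwise.
Net load moment about support A = 1080 N·m clockwise.
Reaction R at support B is upward at 7.03 m, arm 7.03 m → moment R × 7.03 counterclockwise.
For rotational equilibrium, R × 7.03 = 1080, so R = 154 N.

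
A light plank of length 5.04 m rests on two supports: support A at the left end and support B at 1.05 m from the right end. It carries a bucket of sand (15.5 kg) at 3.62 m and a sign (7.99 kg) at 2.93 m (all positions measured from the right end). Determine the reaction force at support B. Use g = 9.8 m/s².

R_B ≈ 95.5 N

Take moments about support A.
Bucket of sand: 15.5 × 9.8 = 151.9 N down at 3.62 m → arm 1.42 m, τ = 151.9 × 1.42 = 215.7 N·m clockwise.
Sign: 7.99 × 9.8 = 78.3 N down at 2.93 m → arm 2.11 m, τ = 78.3 × 2.11 = 165.2 N·m clockwise.
Net load moment about support A = 380.9 N·m clockwise.
Reaction R at support B is upward at 1.05 m, arm 3.99 m → moment R × 3.99 counterclockwise.
Setting net torque to zero: R × 3.99 = 380.9 → R = 95.5 N.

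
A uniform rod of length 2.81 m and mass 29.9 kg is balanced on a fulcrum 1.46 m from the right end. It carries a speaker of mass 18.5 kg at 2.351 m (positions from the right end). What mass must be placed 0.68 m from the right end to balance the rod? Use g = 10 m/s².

Choose the fulcrum (at 1.46 m from the right end) as the axis so the support reaction has zero arm there.
Beam weight: 29.9 × 10 = 299 N down at 1.405 m → arm 0.055 m, τ = 299 × 0.055 = 16.45 N·m clockwise.
Speaker: 18.5 × 10 = 185 N down at 2.351 m → arm 0.891 m, τ = 185 × 0.891 = 164.8 N·m counterclockwise.
Net moment of known loads = 148.4 N·m counterclockwise.
An unknown mass m at 0.68 m has arm 0.78 m; its moment is m·g·0.78 clockwise.
Balancing moments: m × 10 × 0.78 = 148.4, giving m = 148.4 / (10 × 0.78) = 19 kg.

m ≈ 19 kg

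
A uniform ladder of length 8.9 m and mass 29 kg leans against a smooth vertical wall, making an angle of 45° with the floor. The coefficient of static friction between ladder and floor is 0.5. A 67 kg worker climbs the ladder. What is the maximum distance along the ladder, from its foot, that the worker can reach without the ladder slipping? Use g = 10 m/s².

d ≈ 4.45 m

Choose the foot of the ladder as the axis so the floor normal and friction both act there and drop out.
Ladder weight 29×10 = 290 N acts at 4.45 m along the ladder; its horizontal arm is 4.45·cos45° = 3.147 m → τ = 912.6 N·m clockwise.
Worker weight 67×10 = 670 N at distance d → arm d·cos45° → τ = 670·d·0.7071 clockwise.
Wall normal N at the top has arm L sinθ = 6.293 m counterclockwise, so Στ = 0 gives N·6.293 = 912.6 + 473.8·d.
ΣFy = 0 ⇒ N_floor = 960 N, so the maximum friction is μ_s·N_floor = 0.5×960 = 480 N. ΣFx = 0 ⇒ N_wall = f, so at the slipping point N = 480 N.
Substituting: 480×6.293 = 912.6 + 473.8·d ⇒ d = (3021 − 912.6) / 473.8 = 4.45 m.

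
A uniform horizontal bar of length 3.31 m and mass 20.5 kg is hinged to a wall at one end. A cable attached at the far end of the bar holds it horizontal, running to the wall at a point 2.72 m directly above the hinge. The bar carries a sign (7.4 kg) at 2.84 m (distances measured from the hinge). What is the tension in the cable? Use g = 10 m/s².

T ≈ 261 N

Taking torques about the hinge:
Beam weight: 20.5 × 10 = 205 N down at 1.655 m → arm 1.655 m, τ = 205 × 1.655 = 339.3 N·m clockwise.
Sign: 7.4 × 10 = 74 N down at 2.84 m → arm 2.84 m, τ = 74 × 2.84 = 210.2 N·m clockwise.
Total clockwise load moment = 549.5 N·m.
The cable tension T acts at 3.31 m; only its component perpendicular to the bar, T sinθ, produces torque. sinθ = h/√(h²+d²) = 2.72/√(2.72²+3.31²) = 0.6349.
Setting net torque to zero: T × 3.31 × 0.6349 = 549.5 → T = 549.5 / 2.102 = 261 N.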